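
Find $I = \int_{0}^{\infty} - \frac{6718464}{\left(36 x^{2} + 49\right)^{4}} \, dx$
$- \frac{174960 \pi}{823543}$

Recall the elementary integral
$$J(a) = \int_{0}^{\infty} - \frac{4}{a^{2} + x^{2}} \, dx = - \frac{2 \pi}{a}.$$

Differentiating under the integral sign with respect to $a$,
$$\frac{dJ}{da} = \int_{0}^{\infty} \frac{8 a}{\left(a^{2} + x^{2}\right)^{2}} \, dx = \frac{2 \pi}{a^{2}},$$
so $\int_{0}^{\infty} - \frac{4}{\left(a^{2} + x^{2}\right)^{2}} \, dx = - \frac{\pi}{a^{3}}$.

Repeating — each differentiation of $1/(x^2+a^2)^j$ produces $-2ja/(x^2+a^2)^{j+1}$ — and dividing through by $-2ja$ at each step yields, after $3$ differentiations in total,
$$\int_{0}^{\infty} - \frac{4}{\left(a^{2} + x^{2}\right)^{4}} \, dx = - \frac{5 \pi}{8 a^{7}}.$$

Setting $a = \frac{7}{6}$:
$$I = - \frac{174960 \pi}{823543}.$$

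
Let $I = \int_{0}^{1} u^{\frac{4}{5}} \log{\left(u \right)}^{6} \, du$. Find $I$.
$\frac{6250000}{531441}$

Begin with the known integral
$$J(a) = \int_{0}^{1} u^{a} \, du = \frac{1}{a + 1}.$$

Differentiating under the integral sign brings down a factor of $\ln u$:
$$\frac{dJ}{da} = \int_{0}^{1} u^{a} \log{\left(u \right)} \, du = - \frac{1}{\left(a + 1\right)^{2}}.$$

Repeating $6$ times in total — each differentiation brings down another $\ln u$ — gives
$$\frac{d^{6}J}{da^{6}} = \int_{0}^{1} u^{a} \log{\left(u \right)}^{6} \, du = \frac{720}{\left(a + 1\right)^{7}},$$
and the integrand here is exactly the target integrand, so $I = \frac{720}{\left(a + 1\right)^{7}}$.

Setting $a = \frac{4}{5}$:
$$I = \frac{6250000}{531441}.$$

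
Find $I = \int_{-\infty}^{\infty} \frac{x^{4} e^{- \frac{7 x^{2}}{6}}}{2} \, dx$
$\frac{27 \sqrt{42} \sqrt{\pi}}{686}$

Consider the simpler parametrised integral
$$J(a) = \int_{-\infty}^{\infty} \frac{e^{- a x^{2}}}{2} \, dx = \frac{\sqrt{\pi}}{2 \sqrt{a}}.$$

Differentiating under the integral sign brings down a factor of $(-x^2)$:
$$\frac{dJ}{da} = \int_{-\infty}^{\infty} - \frac{x^{2} e^{- a x^{2}}}{2} \, dx = - \frac{\sqrt{\pi}}{4 a^{\frac{3}{2}}}.$$

Repeating twice in total — each differentiation brings down another $(-x^2)$ — gives
$$\frac{d^{2}J}{da^{2}} = \int_{-\infty}^{\infty} \frac{x^{4} e^{- a x^{2}}}{2} \, dx = \frac{3 \sqrt{\pi}}{8 a^{\frac{5}{2}}},$$
and the integrand here is exactly the target integrand, so $I = \frac{3 \sqrt{\pi}}{8 a^{\frac{5}{2}}}$.

Setting $a = \frac{7}{6}$:
$$I = \frac{27 \sqrt{42} \sqrt{\pi}}{686}.$$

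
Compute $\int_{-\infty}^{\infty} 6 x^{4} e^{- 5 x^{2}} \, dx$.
$\frac{9 \sqrt{5} \sqrt{\pi}}{250}$

Begin with the known integral
$$J(a) = \int_{-\infty}^{\infty} 6 e^{- a x^{2}} \, dx = \frac{6 \sqrt{\pi}}{\sqrt{a}}.$$

Differentiating under the integral sign brings down a factor of $(-x^2)$:
$$\frac{dJ}{da} = \int_{-\infty}^{\infty} - 6 x^{2} e^{- a x^{2}} \, dx = - \frac{3 \sqrt{\pi}}{a^{\frac{3}{2}}}.$$

Repeating twice in total — each differentiation brings down another $(-x^2)$ — gives
$$\frac{d^{2}J}{da^{2}} = \int_{-\infty}^{\infty} 6 x^{4} e^{- a x^{2}} \, dx = \frac{9 \sqrt{\pi}}{2 a^{\frac{5}{2}}},$$
and the integrand here is exactly the target integrand, so $I = \frac{9 \sqrt{\pi}}{2 a^{\frac{5}{2}}}$.

Setting $a = 5$:
$$I = \frac{9 \sqrt{5} \sqrt{\pi}}{250}.$$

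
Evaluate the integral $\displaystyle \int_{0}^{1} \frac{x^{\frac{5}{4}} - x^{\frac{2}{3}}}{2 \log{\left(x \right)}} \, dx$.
$\log{\left(\frac{3 \sqrt{15}}{10} \right)}$

Introduce a parameter $a$ in the exponent: let $I(a) = \int_{0}^{1} \frac{x^{\frac{5}{4}} - x^{a}}{2 \log{\left(x \right)}} \, dx$.

Since $\dfrac{\partial}{\partial a}\,x^{a} = x^{a} \ln x$, the $\ln x$ in the denominator cancels and
$$\frac{dI}{da} = \int_{0}^{1} - \frac{1}{2} x^{a} \, dx = - \frac{1}{2} \left[\frac{x^{a+1}}{a+1}\right]_0^1 = - \frac{1}{2 a + 2}.$$

Integrating with respect to $a$ gives $I(a) = - \frac{\log{\left(a + 1 \right)}}{2} - \log{\left(2 \right)} + \log{\left(3 \right)} + C$.

At $a = \frac{5}{4}$ the integrand is identically $0$, so $I(\frac{5}{4}) = 0$. The closed form gives $0$, hence $C = 0$.

Setting $a = \frac{2}{3}$:
$$I = \log{\left(\frac{3 \sqrt{15}}{10} \right)}.$$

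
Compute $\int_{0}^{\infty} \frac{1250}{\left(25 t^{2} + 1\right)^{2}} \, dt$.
$\frac{125 \pi}{2}$

Begin with the known result
$$J(a) = \int_{0}^{\infty} \frac{2}{a^{2} + t^{2}} \, dt = \frac{\pi}{a}.$$

Differentiating under the integral sign with respect to $a$,
$$\frac{dJ}{da} = \int_{0}^{\infty} - \frac{4 a}{\left(a^{2} + t^{2}\right)^{2}} \, dt = - \frac{\pi}{a^{2}},$$
so $\int_{0}^{\infty} \frac{2}{\left(a^{2} + t^{2}\right)^{2}} \, dt = \frac{\pi}{2 a^{3}}$.

Setting $a = \frac{1}{5}$:
$$I = \frac{125 \pi}{2}.$$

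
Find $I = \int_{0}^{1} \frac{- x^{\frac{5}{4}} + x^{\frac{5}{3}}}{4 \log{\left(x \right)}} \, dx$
$\log{\left(\frac{2 \sqrt[4]{6}}{3} \right)}$

Introduce a parameter $a$ in the exponent: let $I(a) = \int_{0}^{1} \frac{x^{\frac{5}{3}} - x^{a}}{4 \log{\left(x \right)}} \, dx$.

Since $\dfrac{\partial}{\partial a}\,x^{a} = x^{a} \ln x$, the $\ln x$ in the denominator cancels and
$$\frac{dI}{da} = \int_{0}^{1} - \frac{1}{4} x^{a} \, dx = - \frac{1}{4} \left[\frac{x^{a+1}}{a+1}\right]_0^1 = - \frac{1}{4 a + 4}.$$

Integrating with respect to $a$ gives $I(a) = - \frac{\log{\left(a + 1 \right)}}{4} - \frac{\log{\left(6 \right)}}{4} + \log{\left(2 \right)} + C$.

At $a = \frac{5}{3}$ the integrand is identically $0$, so $I(\frac{5}{3}) = 0$. The closed form gives $0$, hence $C = 0$.

Setting $a = \frac{5}{4}$:
$$I = \log{\left(\frac{2 \sqrt[4]{6}}{3} \right)}.$$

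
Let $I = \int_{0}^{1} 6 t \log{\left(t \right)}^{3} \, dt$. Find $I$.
$- \frac{9}{4}$

Start from the elementary integral
$$J(a) = \int_{0}^{1} 6 t^{a} \, dt = \frac{6}{a + 1}.$$

Differentiating under the integral sign brings down a factor of $\ln t$:
$$\frac{dJ}{da} = \int_{0}^{1} 6 t^{a} \log{\left(t \right)} \, dt = - \frac{6}{\left(a + 1\right)^{2}}.$$

Repeating $3$ times in total — each differentiation brings down another $\ln t$ — gives
$$\frac{d^{3}J}{da^{3}} = \int_{0}^{1} 6 t^{a} \log{\left(t \right)}^{3} \, dt = - \frac{36}{\left(a + 1\right)^{4}},$$
and the integrand here is exactly the target integrand, so $I = - \frac{36}{\left(a + 1\right)^{4}}$.

Setting $a = 1$:
$$I = - \frac{9}{4}.$$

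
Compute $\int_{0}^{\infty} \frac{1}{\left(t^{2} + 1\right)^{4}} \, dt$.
$\frac{5 \pi}{32}$

Recall the elementary integral
$$J(a) = \int_{0}^{\infty} \frac{1}{a^{2} + t^{2}} \, dt = \frac{\pi}{2 a}.$$

Differentiating under the integral sign with respect to $a$,
$$\frac{dJ}{da} = \int_{0}^{\infty} - \frac{2 a}{\left(a^{2} + t^{2}\right)^{2}} \, dt = - \frac{\pi}{2 a^{2}},$$
so $\int_{0}^{\infty} \frac{1}{\left(a^{2} + t^{2}\right)^{2}} \, dt = \frac{\pi}{4 a^{3}}$.

Repeating — each differentiation of $1/(t^2+a^2)^j$ produces $-2ja/(t^2+a^2)^{j+1}$ — and dividing through by $-2ja$ at each step yields, after $3$ differentiations in total,
$$\int_{0}^{\infty} \frac{1}{\left(a^{2} + t^{2}\right)^{4}} \, dt = \frac{5 \pi}{32 a^{7}}.$$

Setting $a = 1$:
$$I = \frac{5 \pi}{32}.$$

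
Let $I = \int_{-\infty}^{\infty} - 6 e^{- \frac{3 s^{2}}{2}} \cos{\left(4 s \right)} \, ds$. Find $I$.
$- \frac{2 \sqrt{6} \sqrt{\pi}}{e^{\frac{8}{3}}}$

Define $I(b) = \int_{-\infty}^{\infty} - 6 e^{- \frac{3 s^{2}}{2}} \cos{\left(b s \right)} \, ds$.

Differentiating under the integral sign,
$$I'(b) = \int_{-\infty}^{\infty} 6 s e^{- \frac{3 s^{2}}{2}} \sin{\left(b s \right)} \, ds.$$

Integrate $\int_{-\infty}^{\infty} s \sin(b s)\, e^{- \frac{3 s^{2}}{2}}\, ds$ by parts with $u = \sin(b s)$ and $dv = s\, e^{- \frac{3 s^{2}}{2}}\, ds$, giving $v = - \frac{e^{- \frac{3 s^{2}}{2}}}{3}$. The boundary term vanishes and
$$\int_{-\infty}^{\infty} s \sin(b s)\, e^{- \frac{3 s^{2}}{2}}\, ds = \frac{b}{3} \int_{-\infty}^{\infty} \cos(b s)\, e^{- \frac{3 s^{2}}{2}}\, ds,$$
so $I'(b) = - \frac{b}{3}\, I(b)$.

This is a separable first-order ODE; solving with the initial condition $I(0) = \int_{-\infty}^{\infty} - 6 e^{- \frac{3 s^{2}}{2}}\,ds = - 2 \sqrt{6} \sqrt{\pi}$ gives
$$I(b) = - 2 \sqrt{6} \sqrt{\pi} e^{- \frac{b^{2}}{6}}.$$

Setting $b = 4$:
$$I = - \frac{2 \sqrt{6} \sqrt{\pi}}{e^{\frac{8}{3}}}.$$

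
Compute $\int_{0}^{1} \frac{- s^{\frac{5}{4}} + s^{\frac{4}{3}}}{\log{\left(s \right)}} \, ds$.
$\log{\left(\frac{28}{27} \right)}$

Replace the exponent $\frac{4}{3}$ by a parameter $a$: let $I(a) = \int_{0}^{1} \frac{- s^{\frac{5}{4}} + s^{a}}{\log{\left(s \right)}} \, ds$.

Since $\dfrac{\partial}{\partial a}\,s^{a} = s^{a} \ln s$, the $\ln s$ in the denominator cancels and
$$\frac{dI}{da} = \int_{0}^{1} s^{a} \, ds = \left[\frac{s^{a+1}}{a+1}\right]_0^1 = \frac{1}{a + 1}.$$

Integrating with respect to $a$ gives $I(a) = \log{\left(\frac{4 a}{9} + \frac{4}{9} \right)} + C$.

At $a = \frac{5}{4}$ the integrand is identically $0$, so $I(\frac{5}{4}) = 0$. The closed form gives $0$, hence $C = 0$.

Setting $a = \frac{4}{3}$:
$$I = \log{\left(\frac{28}{27} \right)}.$$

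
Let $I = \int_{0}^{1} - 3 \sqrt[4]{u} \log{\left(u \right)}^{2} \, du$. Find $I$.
$- \frac{384}{125}$

Begin with the known integral
$$J(a) = \int_{0}^{1} - 3 u^{a} \, du = - \frac{3}{a + 1}.$$

Differentiating under the integral sign brings down a factor of $\ln u$:
$$\frac{dJ}{da} = \int_{0}^{1} - 3 u^{a} \log{\left(u \right)} \, du = \frac{3}{\left(a + 1\right)^{2}}.$$

Repeating twice in total — each differentiation brings down another $\ln u$ — gives
$$\frac{d^{2}J}{da^{2}} = \int_{0}^{1} - 3 u^{a} \log{\left(u \right)}^{2} \, du = - \frac{6}{\left(a + 1\right)^{3}},$$
and the integrand here is exactly the target integrand, so $I = - \frac{6}{\left(a + 1\right)^{3}}$.

Setting $a = \frac{1}{4}$:
$$I = - \frac{384}{125}.$$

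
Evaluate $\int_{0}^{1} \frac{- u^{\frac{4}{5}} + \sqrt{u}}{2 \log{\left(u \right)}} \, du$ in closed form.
$\log{\left(\frac{\sqrt{30}}{6} \right)}$

Introduce a parameter $a$ in the exponent: let $I(a) = \int_{0}^{1} \frac{\sqrt{u} - u^{a}}{2 \log{\left(u \right)}} \, du$.

Since $\dfrac{\partial}{\partial a}\,u^{a} = u^{a} \ln u$, the $\ln u$ in the denominator cancels and
$$\frac{dI}{da} = \int_{0}^{1} - \frac{1}{2} u^{a} \, du = - \frac{1}{2} \left[\frac{u^{a+1}}{a+1}\right]_0^1 = - \frac{1}{2 a + 2}.$$

Integrating with respect to $a$ gives $I(a) = - \frac{\log{\left(a + 1 \right)}}{2} - \frac{\log{\left(2 \right)}}{2} + \frac{\log{\left(3 \right)}}{2} + C$.

At $a = \frac{1}{2}$ the integrand is identically $0$, so $I(\frac{1}{2}) = 0$. The closed form gives $0$, hence $C = 0$.

Setting $a = \frac{4}{5}$:
$$I = \log{\left(\frac{\sqrt{30}}{6} \right)}.$$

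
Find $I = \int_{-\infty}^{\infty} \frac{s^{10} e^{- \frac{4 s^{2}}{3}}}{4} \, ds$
$\frac{229635 \sqrt{3} \sqrt{\pi}}{262144}$

Begin with the known integral
$$J(a) = \int_{-\infty}^{\infty} \frac{e^{- a s^{2}}}{4} \, ds = \frac{\sqrt{\pi}}{4 \sqrt{a}}.$$

Differentiating under the integral sign brings down a factor of $(-s^2)$:
$$\frac{dJ}{da} = \int_{-\infty}^{\infty} - \frac{s^{2} e^{- a s^{2}}}{4} \, ds = - \frac{\sqrt{\pi}}{8 a^{\frac{3}{2}}}.$$

Repeating $5$ times in total — each differentiation brings down another $(-s^2)$ — gives
$$\frac{d^{5}J}{da^{5}} = \int_{-\infty}^{\infty} - \frac{s^{10} e^{- a s^{2}}}{4} \, ds = - \frac{945 \sqrt{\pi}}{128 a^{\frac{11}{2}}},$$
and the integrand here is $(-1)^{5}$ times the target integrand, so $I = (-1)^{5}\,\frac{d^{5}J}{da^{5}} = \frac{945 \sqrt{\pi}}{128 a^{\frac{11}{2}}}$.

Setting $a = \frac{4}{3}$:
$$I = \frac{229635 \sqrt{3} \sqrt{\pi}}{262144}.$$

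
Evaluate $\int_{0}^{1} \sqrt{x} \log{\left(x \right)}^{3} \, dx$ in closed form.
$- \frac{32}{27}$

Begin with the known integral
$$J(a) = \int_{0}^{1} x^{a} \, dx = \frac{1}{a + 1}.$$

Differentiating under the integral sign brings down a factor of $\ln x$:
$$\frac{dJ}{da} = \int_{0}^{1} x^{a} \log{\left(x \right)} \, dx = - \frac{1}{\left(a + 1\right)^{2}}.$$

Repeating $3$ times in total — each differentiation brings down another $\ln x$ — gives
$$\frac{d^{3}J}{da^{3}} = \int_{0}^{1} x^{a} \log{\left(x \right)}^{3} \, dx = - \frac{6}{\left(a + 1\right)^{4}},$$
and the integrand here is exactly the target integrand, so $I = - \frac{6}{\left(a + 1\right)^{4}}$.

Setting $a = \frac{1}{2}$:
$$I = - \frac{32}{27}.$$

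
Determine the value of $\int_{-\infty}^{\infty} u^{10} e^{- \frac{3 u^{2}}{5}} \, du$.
$\frac{109375 \sqrt{15} \sqrt{\pi}}{864}$

Begin with the known integral
$$J(a) = \int_{-\infty}^{\infty} e^{- a u^{2}} \, du = \frac{\sqrt{\pi}}{\sqrt{a}}.$$

Differentiating under the integral sign brings down a factor of $(-u^2)$:
$$\frac{dJ}{da} = \int_{-\infty}^{\infty} - u^{2} e^{- a u^{2}} \, du = - \frac{\sqrt{\pi}}{2 a^{\frac{3}{2}}}.$$

Repeating $5$ times in total — each differentiation brings down another $(-u^2)$ — gives
$$\frac{d^{5}J}{da^{5}} = \int_{-\infty}^{\infty} - u^{10} e^{- a u^{2}} \, du = - \frac{945 \sqrt{\pi}}{32 a^{\frac{11}{2}}},$$
and the integrand here is $(-1)^{5}$ times the target integrand, so $I = (-1)^{5}\,\frac{d^{5}J}{da^{5}} = \frac{945 \sqrt{\pi}}{32 a^{\frac{11}{2}}}$.

Setting $a = \frac{3}{5}$:
$$I = \frac{109375 \sqrt{15} \sqrt{\pi}}{864}.$$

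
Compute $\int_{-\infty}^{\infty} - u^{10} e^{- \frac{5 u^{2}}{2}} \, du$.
$- \frac{189 \sqrt{10} \sqrt{\pi}}{3125}$

Consider the simpler parametrised integral
$$J(a) = \int_{-\infty}^{\infty} - e^{- a u^{2}} \, du = - \frac{\sqrt{\pi}}{\sqrt{a}}.$$

Differentiating under the integral sign brings down a factor of $(-u^2)$:
$$\frac{dJ}{da} = \int_{-\infty}^{\infty} u^{2} e^{- a u^{2}} \, du = \frac{\sqrt{\pi}}{2 a^{\frac{3}{2}}}.$$

Repeating $5$ times in total — each differentiation brings down another $(-u^2)$ — gives
$$\frac{d^{5}J}{da^{5}} = \int_{-\infty}^{\infty} u^{10} e^{- a u^{2}} \, du = \frac{945 \sqrt{\pi}}{32 a^{\frac{11}{2}}},$$
and the integrand here is $(-1)^{5}$ times the target integrand, so $I = (-1)^{5}\,\frac{d^{5}J}{da^{5}} = - \frac{945 \sqrt{\pi}}{32 a^{\frac{11}{2}}}$.

Setting $a = \frac{5}{2}$:
$$I = - \frac{189 \sqrt{10} \sqrt{\pi}}{3125}.$$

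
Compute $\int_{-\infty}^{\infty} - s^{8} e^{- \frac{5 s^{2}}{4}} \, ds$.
$- \frac{672 \sqrt{5} \sqrt{\pi}}{625}$

Start from the elementary integral
$$J(a) = \int_{-\infty}^{\infty} - e^{- a s^{2}} \, ds = - \frac{\sqrt{\pi}}{\sqrt{a}}.$$

Differentiating under the integral sign brings down a factor of $(-s^2)$:
$$\frac{dJ}{da} = \int_{-\infty}^{\infty} s^{2} e^{- a s^{2}} \, ds = \frac{\sqrt{\pi}}{2 a^{\frac{3}{2}}}.$$

Repeating $4$ times in total — each differentiation brings down another $(-s^2)$ — gives
$$\frac{d^{4}J}{da^{4}} = \int_{-\infty}^{\infty} - s^{8} e^{- a s^{2}} \, ds = - \frac{105 \sqrt{\pi}}{16 a^{\frac{9}{2}}},$$
and the integrand here is exactly the target integrand, so $I = - \frac{105 \sqrt{\pi}}{16 a^{\frac{9}{2}}}$.

Setting $a = \frac{5}{4}$:
$$I = - \frac{672 \sqrt{5} \sqrt{\pi}}{625}.$$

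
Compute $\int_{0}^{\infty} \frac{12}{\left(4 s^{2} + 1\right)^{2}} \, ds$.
$\frac{3 \pi}{2}$

Start from the standard arctangent integral
$$J(a) = \int_{0}^{\infty} \frac{3}{4 \left(a^{2} + s^{2}\right)} \, ds = \frac{3 \pi}{8 a}.$$

Differentiating under the integral sign with respect to $a$,
$$\frac{dJ}{da} = \int_{0}^{\infty} - \frac{3 a}{2 \left(a^{2} + s^{2}\right)^{2}} \, ds = - \frac{3 \pi}{8 a^{2}},$$
so $\int_{0}^{\infty} \frac{3}{4 \left(a^{2} + s^{2}\right)^{2}} \, ds = \frac{3 \pi}{16 a^{3}}$.

Setting $a = \frac{1}{2}$:
$$I = \frac{3 \pi}{2}.$$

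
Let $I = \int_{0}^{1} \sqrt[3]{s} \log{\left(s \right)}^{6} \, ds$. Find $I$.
$\frac{98415}{1024}$

Consider the simpler parametrised integral
$$J(a) = \int_{0}^{1} s^{a} \, ds = \frac{1}{a + 1}.$$

Differentiating under the integral sign brings down a factor of $\ln s$:
$$\frac{dJ}{da} = \int_{0}^{1} s^{a} \log{\left(s \right)} \, ds = - \frac{1}{\left(a + 1\right)^{2}}.$$

Repeating $6$ times in total — each differentiation brings down another $\ln s$ — gives
$$\frac{d^{6}J}{da^{6}} = \int_{0}^{1} s^{a} \log{\left(s \right)}^{6} \, ds = \frac{720}{\left(a + 1\right)^{7}},$$
and the integrand here is exactly the target integrand, so $I = \frac{720}{\left(a + 1\right)^{7}}$.

Setting $a = \frac{1}{3}$:
$$I = \frac{98415}{1024}.$$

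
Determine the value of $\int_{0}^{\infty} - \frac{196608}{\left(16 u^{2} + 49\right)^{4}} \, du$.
$- \frac{7680 \pi}{823543}$

Recall the elementary integral
$$J(a) = \int_{0}^{\infty} - \frac{3}{a^{2} + u^{2}} \, du = - \frac{3 \pi}{2 a}.$$

Differentiating under the integral sign with respect to $a$,
$$\frac{dJ}{da} = \int_{0}^{\infty} \frac{6 a}{\left(a^{2} + u^{2}\right)^{2}} \, du = \frac{3 \pi}{2 a^{2}},$$
so $\int_{0}^{\infty} - \frac{3}{\left(a^{2} + u^{2}\right)^{2}} \, du = - \frac{3 \pi}{4 a^{3}}$.

Repeating — each differentiation of $1/(u^2+a^2)^j$ produces $-2ja/(u^2+a^2)^{j+1}$ — and dividing through by $-2ja$ at each step yields, after $3$ differentiations in total,
$$\int_{0}^{\infty} - \frac{3}{\left(a^{2} + u^{2}\right)^{4}} \, du = - \frac{15 \pi}{32 a^{7}}.$$

Setting $a = \frac{7}{4}$:
$$I = - \frac{7680 \pi}{823543}.$$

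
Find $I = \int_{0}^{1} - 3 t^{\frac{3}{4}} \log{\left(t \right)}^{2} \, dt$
$- \frac{384}{343}$

Consider the simpler parametrised integral
$$J(a) = \int_{0}^{1} - 3 t^{a} \, dt = - \frac{3}{a + 1}.$$

Differentiating under the integral sign brings down a factor of $\ln t$:
$$\frac{dJ}{da} = \int_{0}^{1} - 3 t^{a} \log{\left(t \right)} \, dt = \frac{3}{\left(a + 1\right)^{2}}.$$

Repeating twice in total — each differentiation brings down another $\ln t$ — gives
$$\frac{d^{2}J}{da^{2}} = \int_{0}^{1} - 3 t^{a} \log{\left(t \right)}^{2} \, dt = - \frac{6}{\left(a + 1\right)^{3}},$$
and the integrand here is exactly the target integrand, so $I = - \frac{6}{\left(a + 1\right)^{3}}$.

Setting $a = \frac{3}{4}$:
$$I = - \frac{384}{343}.$$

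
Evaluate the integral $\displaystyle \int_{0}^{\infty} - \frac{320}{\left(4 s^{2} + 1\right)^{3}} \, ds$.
$- 30 \pi$

Recall the elementary integral
$$J(a) = \int_{0}^{\infty} - \frac{5}{a^{2} + s^{2}} \, ds = - \frac{5 \pi}{2 a}.$$

Differentiating under the integral sign with respect to $a$,
$$\frac{dJ}{da} = \int_{0}^{\infty} \frac{10 a}{\left(a^{2} + s^{2}\right)^{2}} \, ds = \frac{5 \pi}{2 a^{2}},$$
so $\int_{0}^{\infty} - \frac{5}{\left(a^{2} + s^{2}\right)^{2}} \, ds = - \frac{5 \pi}{4 a^{3}}$.

Repeating — each differentiation of $1/(s^2+a^2)^j$ produces $-2ja/(s^2+a^2)^{j+1}$ — and dividing through by $-2ja$ at each step yields, after $2$ differentiations in total,
$$\int_{0}^{\infty} - \frac{5}{\left(a^{2} + s^{2}\right)^{3}} \, ds = - \frac{15 \pi}{16 a^{5}}.$$

Setting $a = \frac{1}{2}$:
$$I = - 30 \pi.$$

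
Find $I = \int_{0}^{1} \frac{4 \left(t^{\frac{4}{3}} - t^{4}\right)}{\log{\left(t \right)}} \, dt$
$- \log{\left(\frac{50625}{2401} \right)}$

Replace the exponent $4$ by a parameter $a$: let $I(a) = \int_{0}^{1} \frac{4 \left(t^{\frac{4}{3}} - t^{a}\right)}{\log{\left(t \right)}} \, dt$.

Since $\dfrac{\partial}{\partial a}\,t^{a} = t^{a} \ln t$, the $\ln t$ in the denominator cancels and
$$\frac{dI}{da} = \int_{0}^{1} -4 t^{a} \, dt = -4 \left[\frac{t^{a+1}}{a+1}\right]_0^1 = - \frac{4}{a + 1}.$$

Integrating with respect to $a$ gives $I(a) = - \log{\left(\frac{81 \left(a + 1\right)^{4}}{2401} \right)} + C$.

At $a = \frac{4}{3}$ the integrand is identically $0$, so $I(\frac{4}{3}) = 0$. The closed form gives $0$, hence $C = 0$.

Setting $a = 4$:
$$I = - \log{\left(\frac{50625}{2401} \right)}.$$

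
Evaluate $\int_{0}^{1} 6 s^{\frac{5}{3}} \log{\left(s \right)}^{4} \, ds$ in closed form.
$\frac{2187}{2048}$

Begin with the known integral
$$J(a) = \int_{0}^{1} 6 s^{a} \, ds = \frac{6}{a + 1}.$$

Differentiating under the integral sign brings down a factor of $\ln s$:
$$\frac{dJ}{da} = \int_{0}^{1} 6 s^{a} \log{\left(s \right)} \, ds = - \frac{6}{\left(a + 1\right)^{2}}.$$

Repeating $4$ times in total — each differentiation brings down another $\ln s$ — gives
$$\frac{d^{4}J}{da^{4}} = \int_{0}^{1} 6 s^{a} \log{\left(s \right)}^{4} \, ds = \frac{144}{\left(a + 1\right)^{5}},$$
and the integrand here is exactly the target integrand, so $I = \frac{144}{\left(a + 1\right)^{5}}$.

Setting $a = \frac{5}{3}$:
$$I = \frac{2187}{2048}.$$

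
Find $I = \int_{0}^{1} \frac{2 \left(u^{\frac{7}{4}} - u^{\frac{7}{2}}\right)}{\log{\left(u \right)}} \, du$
$\log{\left(\frac{121}{324} \right)}$

Replace the exponent $\frac{7}{4}$ by a parameter $a$: let $I(a) = \int_{0}^{1} \frac{2 \left(- u^{\frac{7}{2}} + u^{a}\right)}{\log{\left(u \right)}} \, du$.

Since $\dfrac{\partial}{\partial a}\,u^{a} = u^{a} \ln u$, the $\ln u$ in the denominator cancels and
$$\frac{dI}{da} = \int_{0}^{1} 2 u^{a} \, du = 2 \left[\frac{u^{a+1}}{a+1}\right]_0^1 = \frac{2}{a + 1}.$$

Integrating with respect to $a$ gives $I(a) = \log{\left(\frac{4 \left(a + 1\right)^{2}}{81} \right)} + C$.

At $a = \frac{7}{2}$ the integrand is identically $0$, so $I(\frac{7}{2}) = 0$. The closed form gives $0$, hence $C = 0$.

Setting $a = \frac{7}{4}$:
$$I = \log{\left(\frac{121}{324} \right)}.$$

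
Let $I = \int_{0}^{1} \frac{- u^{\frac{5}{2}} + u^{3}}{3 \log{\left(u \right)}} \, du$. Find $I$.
$- \frac{\log{\left(7 \right)}}{3} + \log{\left(2 \right)}$

Replace the exponent $\frac{5}{2}$ by a parameter $a$: let $I(a) = \int_{0}^{1} \frac{u^{3} - u^{a}}{3 \log{\left(u \right)}} \, du$.

Since $\dfrac{\partial}{\partial a}\,u^{a} = u^{a} \ln u$, the $\ln u$ in the denominator cancels and
$$\frac{dI}{da} = \int_{0}^{1} - \frac{1}{3} u^{a} \, du = - \frac{1}{3} \left[\frac{u^{a+1}}{a+1}\right]_0^1 = - \frac{1}{3 a + 3}.$$

Integrating with respect to $a$ gives $I(a) = - \frac{\log{\left(a + 1 \right)}}{3} + \frac{2 \log{\left(2 \right)}}{3} + C$.

At $a = 3$ the integrand is identically $0$, so $I(3) = 0$. The closed form gives $0$, hence $C = 0$.

Setting $a = \frac{5}{2}$:
$$I = - \frac{\log{\left(7 \right)}}{3} + \log{\left(2 \right)}.$$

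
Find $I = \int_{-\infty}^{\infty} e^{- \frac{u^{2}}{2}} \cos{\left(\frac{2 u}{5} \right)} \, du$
$\frac{\sqrt{2} \sqrt{\pi}}{e^{\frac{2}{25}}}$

Let $b$ denote the cosine frequency and define $I(b) = \int_{-\infty}^{\infty} e^{- \frac{u^{2}}{2}} \cos{\left(b u \right)} \, du$.

Differentiating under the integral sign,
$$I'(b) = \int_{-\infty}^{\infty} - u e^{- \frac{u^{2}}{2}} \sin{\left(b u \right)} \, du.$$

Integrate $\int_{-\infty}^{\infty} u \sin(b u)\, e^{- \frac{u^{2}}{2}}\, du$ by parts with $w = \sin(b u)$ and $dv = u\, e^{- \frac{u^{2}}{2}}\, du$, giving $v = - e^{- \frac{u^{2}}{2}}$. The boundary term vanishes and
$$\int_{-\infty}^{\infty} u \sin(b u)\, e^{- \frac{u^{2}}{2}}\, du = b \int_{-\infty}^{\infty} \cos(b u)\, e^{- \frac{u^{2}}{2}}\, du,$$
so $I'(b) = - b\, I(b)$.

This is a separable first-order ODE; solving with the initial condition $I(0) = \int_{-\infty}^{\infty} e^{- \frac{u^{2}}{2}}\,du = \sqrt{2} \sqrt{\pi}$ gives
$$I(b) = \sqrt{2} \sqrt{\pi} e^{- \frac{b^{2}}{2}}.$$

Setting $b = \frac{2}{5}$:
$$I = \frac{\sqrt{2} \sqrt{\pi}}{e^{\frac{2}{25}}}.$$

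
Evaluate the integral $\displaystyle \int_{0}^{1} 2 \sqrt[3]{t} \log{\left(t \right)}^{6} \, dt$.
$\frac{98415}{512}$

Consider the simpler parametrised integral
$$J(a) = \int_{0}^{1} 2 t^{a} \, dt = \frac{2}{a + 1}.$$

Differentiating under the integral sign brings down a factor of $\ln t$:
$$\frac{dJ}{da} = \int_{0}^{1} 2 t^{a} \log{\left(t \right)} \, dt = - \frac{2}{\left(a + 1\right)^{2}}.$$

Repeating $6$ times in total — each differentiation brings down another $\ln t$ — gives
$$\frac{d^{6}J}{da^{6}} = \int_{0}^{1} 2 t^{a} \log{\left(t \right)}^{6} \, dt = \frac{1440}{\left(a + 1\right)^{7}},$$
and the integrand here is exactly the target integrand, so $I = \frac{1440}{\left(a + 1\right)^{7}}$.

Setting $a = \frac{1}{3}$:
$$I = \frac{98415}{512}.$$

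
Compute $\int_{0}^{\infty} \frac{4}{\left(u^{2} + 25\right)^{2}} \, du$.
$\frac{\pi}{125}$

Begin with the known result
$$J(a) = \int_{0}^{\infty} \frac{4}{a^{2} + u^{2}} \, du = \frac{2 \pi}{a}.$$

Differentiating under the integral sign with respect to $a$,
$$\frac{dJ}{da} = \int_{0}^{\infty} - \frac{8 a}{\left(a^{2} + u^{2}\right)^{2}} \, du = - \frac{2 \pi}{a^{2}},$$
so $\int_{0}^{\infty} \frac{4}{\left(a^{2} + u^{2}\right)^{2}} \, du = \frac{\pi}{a^{3}}$.

Setting $a = 5$:
$$I = \frac{\pi}{125}.$$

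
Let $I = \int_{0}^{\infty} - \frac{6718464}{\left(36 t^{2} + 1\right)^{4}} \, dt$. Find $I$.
$- 174960 \pi$

Begin with the known result
$$J(a) = \int_{0}^{\infty} - \frac{4}{a^{2} + t^{2}} \, dt = - \frac{2 \pi}{a}.$$

Differentiating under the integral sign with respect to $a$,
$$\frac{dJ}{da} = \int_{0}^{\infty} \frac{8 a}{\left(a^{2} + t^{2}\right)^{2}} \, dt = \frac{2 \pi}{a^{2}},$$
so $\int_{0}^{\infty} - \frac{4}{\left(a^{2} + t^{2}\right)^{2}} \, dt = - \frac{\pi}{a^{3}}$.

Repeating — each differentiation of $1/(t^2+a^2)^j$ produces $-2ja/(t^2+a^2)^{j+1}$ — and dividing through by $-2ja$ at each step yields, after $3$ differentiations in total,
$$\int_{0}^{\infty} - \frac{4}{\left(a^{2} + t^{2}\right)^{4}} \, dt = - \frac{5 \pi}{8 a^{7}}.$$

Setting $a = \frac{1}{6}$:
$$I = - 174960 \pi.$$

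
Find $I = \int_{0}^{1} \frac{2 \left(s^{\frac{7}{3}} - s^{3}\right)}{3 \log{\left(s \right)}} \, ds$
$\log{\left(\frac{5^{\frac{2}{3}} \sqrt[3]{6}}{6} \right)}$

Consider the one-parameter family: let $I(a) = \int_{0}^{1} \frac{2 \left(s^{\frac{7}{3}} - s^{a}\right)}{3 \log{\left(s \right)}} \, ds$.

Since $\dfrac{\partial}{\partial a}\,s^{a} = s^{a} \ln s$, the $\ln s$ in the denominator cancels and
$$\frac{dI}{da} = \int_{0}^{1} - \frac{2}{3} s^{a} \, ds = - \frac{2}{3} \left[\frac{s^{a+1}}{a+1}\right]_0^1 = - \frac{2}{3 a + 3}.$$

Integrating with respect to $a$ gives $I(a) = - \frac{2 \log{\left(a + 1 \right)}}{3} - \frac{2 \log{\left(3 \right)}}{3} + \frac{2 \log{\left(10 \right)}}{3} + C$.

At $a = \frac{7}{3}$ the integrand is identically $0$, so $I(\frac{7}{3}) = 0$. The closed form gives $0$, hence $C = 0$.

Setting $a = 3$:
$$I = \log{\left(\frac{5^{\frac{2}{3}} \sqrt[3]{6}}{6} \right)}.$$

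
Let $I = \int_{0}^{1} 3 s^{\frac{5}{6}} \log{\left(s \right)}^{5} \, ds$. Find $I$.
$- \frac{16796160}{1771561}$

Start from the elementary integral
$$J(a) = \int_{0}^{1} 3 s^{a} \, ds = \frac{3}{a + 1}.$$

Differentiating under the integral sign brings down a factor of $\ln s$:
$$\frac{dJ}{da} = \int_{0}^{1} 3 s^{a} \log{\left(s \right)} \, ds = - \frac{3}{\left(a + 1\right)^{2}}.$$

Repeating $5$ times in total — each differentiation brings down another $\ln s$ — gives
$$\frac{d^{5}J}{da^{5}} = \int_{0}^{1} 3 s^{a} \log{\left(s \right)}^{5} \, ds = - \frac{360}{\left(a + 1\right)^{6}},$$
and the integrand here is exactly the target integrand, so $I = - \frac{360}{\left(a + 1\right)^{6}}$.

Setting $a = \frac{5}{6}$:
$$I = - \frac{16796160}{1771561}.$$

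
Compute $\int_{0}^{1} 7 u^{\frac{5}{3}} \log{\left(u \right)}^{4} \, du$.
$\frac{5103}{4096}$

Begin with the known integral
$$J(a) = \int_{0}^{1} 7 u^{a} \, du = \frac{7}{a + 1}.$$

Differentiating under the integral sign brings down a factor of $\ln u$:
$$\frac{dJ}{da} = \int_{0}^{1} 7 u^{a} \log{\left(u \right)} \, du = - \frac{7}{\left(a + 1\right)^{2}}.$$

Repeating $4$ times in total — each differentiation brings down another $\ln u$ — gives
$$\frac{d^{4}J}{da^{4}} = \int_{0}^{1} 7 u^{a} \log{\left(u \right)}^{4} \, du = \frac{168}{\left(a + 1\right)^{5}},$$
and the integrand here is exactly the target integrand, so $I = \frac{168}{\left(a + 1\right)^{5}}$.

Setting $a = \frac{5}{3}$:
$$I = \frac{5103}{4096}.$$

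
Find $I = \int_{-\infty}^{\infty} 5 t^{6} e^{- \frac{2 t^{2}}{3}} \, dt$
$\frac{2025 \sqrt{6} \sqrt{\pi}}{128}$

Begin with the known integral
$$J(a) = \int_{-\infty}^{\infty} 5 e^{- a t^{2}} \, dt = \frac{5 \sqrt{\pi}}{\sqrt{a}}.$$

Differentiating under the integral sign brings down a factor of $(-t^2)$:
$$\frac{dJ}{da} = \int_{-\infty}^{\infty} - 5 t^{2} e^{- a t^{2}} \, dt = - \frac{5 \sqrt{\pi}}{2 a^{\frac{3}{2}}}.$$

Repeating $3$ times in total — each differentiation brings down another $(-t^2)$ — gives
$$\frac{d^{3}J}{da^{3}} = \int_{-\infty}^{\infty} - 5 t^{6} e^{- a t^{2}} \, dt = - \frac{75 \sqrt{\pi}}{8 a^{\frac{7}{2}}},$$
and the integrand here is $(-1)^{3}$ times the target integrand, so $I = (-1)^{3}\,\frac{d^{3}J}{da^{3}} = \frac{75 \sqrt{\pi}}{8 a^{\frac{7}{2}}}$.

Setting $a = \frac{2}{3}$:
$$I = \frac{2025 \sqrt{6} \sqrt{\pi}}{128}.$$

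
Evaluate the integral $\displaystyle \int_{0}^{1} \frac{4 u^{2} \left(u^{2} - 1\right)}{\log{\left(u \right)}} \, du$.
$\log{\left(\frac{625}{81} \right)}$

Replace the exponent $4$ by a parameter $a$: let $I(a) = \int_{0}^{1} \frac{4 \left(- u^{2} + u^{a}\right)}{\log{\left(u \right)}} \, du$.

Since $\dfrac{\partial}{\partial a}\,u^{a} = u^{a} \ln u$, the $\ln u$ in the denominator cancels and
$$\frac{dI}{da} = \int_{0}^{1} 4 u^{a} \, du = 4 \left[\frac{u^{a+1}}{a+1}\right]_0^1 = \frac{4}{a + 1}.$$

Integrating with respect to $a$ gives $I(a) = \log{\left(\frac{\left(a + 1\right)^{4}}{81} \right)} + C$.

At $a = 2$ the integrand is identically $0$, so $I(2) = 0$. The closed form gives $0$, hence $C = 0$.

Setting $a = 4$:
$$I = \log{\left(\frac{625}{81} \right)}.$$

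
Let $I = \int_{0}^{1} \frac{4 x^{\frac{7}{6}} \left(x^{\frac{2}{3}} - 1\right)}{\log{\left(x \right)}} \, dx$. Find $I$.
$- \log{\left(\frac{28561}{83521} \right)}$

Consider the one-parameter family: let $I(a) = \int_{0}^{1} \frac{4 \left(x^{\frac{11}{6}} - x^{a}\right)}{\log{\left(x \right)}} \, dx$.

Since $\dfrac{\partial}{\partial a}\,x^{a} = x^{a} \ln x$, the $\ln x$ in the denominator cancels and
$$\frac{dI}{da} = \int_{0}^{1} -4 x^{a} \, dx = -4 \left[\frac{x^{a+1}}{a+1}\right]_0^1 = - \frac{4}{a + 1}.$$

Integrating with respect to $a$ gives $I(a) = - \log{\left(\frac{1296 \left(a + 1\right)^{4}}{83521} \right)} + C$.

At $a = \frac{11}{6}$ the integrand is identically $0$, so $I(\frac{11}{6}) = 0$. The closed form gives $0$, hence $C = 0$.

Setting $a = \frac{7}{6}$:
$$I = - \log{\left(\frac{28561}{83521} \right)}.$$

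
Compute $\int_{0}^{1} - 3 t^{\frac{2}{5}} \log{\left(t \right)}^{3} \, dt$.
$\frac{11250}{2401}$

Begin with the known integral
$$J(a) = \int_{0}^{1} - 3 t^{a} \, dt = - \frac{3}{a + 1}.$$

Differentiating under the integral sign brings down a factor of $\ln t$:
$$\frac{dJ}{da} = \int_{0}^{1} - 3 t^{a} \log{\left(t \right)} \, dt = \frac{3}{\left(a + 1\right)^{2}}.$$

Repeating $3$ times in total — each differentiation brings down another $\ln t$ — gives
$$\frac{d^{3}J}{da^{3}} = \int_{0}^{1} - 3 t^{a} \log{\left(t \right)}^{3} \, dt = \frac{18}{\left(a + 1\right)^{4}},$$
and the integrand here is exactly the target integrand, so $I = \frac{18}{\left(a + 1\right)^{4}}$.

Setting $a = \frac{2}{5}$:
$$I = \frac{11250}{2401}.$$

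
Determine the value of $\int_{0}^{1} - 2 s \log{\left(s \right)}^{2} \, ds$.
$- \frac{1}{2}$

Consider the simpler parametrised integral
$$J(a) = \int_{0}^{1} - 2 s^{a} \, ds = - \frac{2}{a + 1}.$$

Differentiating under the integral sign brings down a factor of $\ln s$:
$$\frac{dJ}{da} = \int_{0}^{1} - 2 s^{a} \log{\left(s \right)} \, ds = \frac{2}{\left(a + 1\right)^{2}}.$$

Repeating twice in total — each differentiation brings down another $\ln s$ — gives
$$\frac{d^{2}J}{da^{2}} = \int_{0}^{1} - 2 s^{a} \log{\left(s \right)}^{2} \, ds = - \frac{4}{\left(a + 1\right)^{3}},$$
and the integrand here is exactly the target integrand, so $I = - \frac{4}{\left(a + 1\right)^{3}}$.

Setting $a = 1$:
$$I = - \frac{1}{2}.$$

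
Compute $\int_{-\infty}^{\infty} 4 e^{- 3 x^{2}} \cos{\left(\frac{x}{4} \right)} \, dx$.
$\frac{4 \sqrt{3} \sqrt{\pi}}{3 e^{\frac{1}{192}}}$

Treat the cosine frequency as a parameter and define $I(b) = \int_{-\infty}^{\infty} 4 e^{- 3 x^{2}} \cos{\left(b x \right)} \, dx$.

Differentiating under the integral sign,
$$I'(b) = \int_{-\infty}^{\infty} - 4 x e^{- 3 x^{2}} \sin{\left(b x \right)} \, dx.$$

Integrate $\int_{-\infty}^{\infty} x \sin(b x)\, e^{- 3 x^{2}}\, dx$ by parts with $u = \sin(b x)$ and $dv = x\, e^{- 3 x^{2}}\, dx$, giving $v = - \frac{e^{- 3 x^{2}}}{6}$. The boundary term vanishes and
$$\int_{-\infty}^{\infty} x \sin(b x)\, e^{- 3 x^{2}}\, dx = \frac{b}{6} \int_{-\infty}^{\infty} \cos(b x)\, e^{- 3 x^{2}}\, dx,$$
so $I'(b) = - \frac{b}{6}\, I(b)$.

This is a separable first-order ODE; solving with the initial condition $I(0) = \int_{-\infty}^{\infty} 4 e^{- 3 x^{2}}\,dx = \frac{4 \sqrt{3} \sqrt{\pi}}{3}$ gives
$$I(b) = \frac{4 \sqrt{3} \sqrt{\pi} e^{- \frac{b^{2}}{12}}}{3}.$$

Setting $b = \frac{1}{4}$:
$$I = \frac{4 \sqrt{3} \sqrt{\pi}}{3 e^{\frac{1}{192}}}.$$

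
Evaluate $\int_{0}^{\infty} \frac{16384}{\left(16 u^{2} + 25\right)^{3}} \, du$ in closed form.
$\frac{768 \pi}{3125}$

Begin with the known result
$$J(a) = \int_{0}^{\infty} \frac{4}{a^{2} + u^{2}} \, du = \frac{2 \pi}{a}.$$

Differentiating under the integral sign with respect to $a$,
$$\frac{dJ}{da} = \int_{0}^{\infty} - \frac{8 a}{\left(a^{2} + u^{2}\right)^{2}} \, du = - \frac{2 \pi}{a^{2}},$$
so $\int_{0}^{\infty} \frac{4}{\left(a^{2} + u^{2}\right)^{2}} \, du = \frac{\pi}{a^{3}}$.

Repeating — each differentiation of $1/(u^2+a^2)^j$ produces $-2ja/(u^2+a^2)^{j+1}$ — and dividing through by $-2ja$ at each step yields, after $2$ differentiations in total,
$$\int_{0}^{\infty} \frac{4}{\left(a^{2} + u^{2}\right)^{3}} \, du = \frac{3 \pi}{4 a^{5}}.$$

Setting $a = \frac{5}{4}$:
$$I = \frac{768 \pi}{3125}.$$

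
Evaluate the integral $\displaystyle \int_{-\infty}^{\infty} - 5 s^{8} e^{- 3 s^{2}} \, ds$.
$- \frac{175 \sqrt{3} \sqrt{\pi}}{1296}$

Consider the simpler parametrised integral
$$J(a) = \int_{-\infty}^{\infty} - 5 e^{- a s^{2}} \, ds = - \frac{5 \sqrt{\pi}}{\sqrt{a}}.$$

Differentiating under the integral sign brings down a factor of $(-s^2)$:
$$\frac{dJ}{da} = \int_{-\infty}^{\infty} 5 s^{2} e^{- a s^{2}} \, ds = \frac{5 \sqrt{\pi}}{2 a^{\frac{3}{2}}}.$$

Repeating $4$ times in total — each differentiation brings down another $(-s^2)$ — gives
$$\frac{d^{4}J}{da^{4}} = \int_{-\infty}^{\infty} - 5 s^{8} e^{- a s^{2}} \, ds = - \frac{525 \sqrt{\pi}}{16 a^{\frac{9}{2}}},$$
and the integrand here is exactly the target integrand, so $I = - \frac{525 \sqrt{\pi}}{16 a^{\frac{9}{2}}}$.

Setting $a = 3$:
$$I = - \frac{175 \sqrt{3} \sqrt{\pi}}{1296}.$$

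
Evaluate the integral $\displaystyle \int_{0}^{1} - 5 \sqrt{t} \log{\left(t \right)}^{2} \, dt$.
$- \frac{80}{27}$

Consider the simpler parametrised integral
$$J(a) = \int_{0}^{1} - 5 t^{a} \, dt = - \frac{5}{a + 1}.$$

Differentiating under the integral sign brings down a factor of $\ln t$:
$$\frac{dJ}{da} = \int_{0}^{1} - 5 t^{a} \log{\left(t \right)} \, dt = \frac{5}{\left(a + 1\right)^{2}}.$$

Repeating twice in total — each differentiation brings down another $\ln t$ — gives
$$\frac{d^{2}J}{da^{2}} = \int_{0}^{1} - 5 t^{a} \log{\left(t \right)}^{2} \, dt = - \frac{10}{\left(a + 1\right)^{3}},$$
and the integrand here is exactly the target integrand, so $I = - \frac{10}{\left(a + 1\right)^{3}}$.

Setting $a = \frac{1}{2}$:
$$I = - \frac{80}{27}.$$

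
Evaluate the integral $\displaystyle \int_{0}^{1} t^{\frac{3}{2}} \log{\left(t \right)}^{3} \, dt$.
$- \frac{96}{625}$

Begin with the known integral
$$J(a) = \int_{0}^{1} t^{a} \, dt = \frac{1}{a + 1}.$$

Differentiating under the integral sign brings down a factor of $\ln t$:
$$\frac{dJ}{da} = \int_{0}^{1} t^{a} \log{\left(t \right)} \, dt = - \frac{1}{\left(a + 1\right)^{2}}.$$

Repeating $3$ times in total — each differentiation brings down another $\ln t$ — gives
$$\frac{d^{3}J}{da^{3}} = \int_{0}^{1} t^{a} \log{\left(t \right)}^{3} \, dt = - \frac{6}{\left(a + 1\right)^{4}},$$
and the integrand here is exactly the target integrand, so $I = - \frac{6}{\left(a + 1\right)^{4}}$.

Setting $a = \frac{3}{2}$:
$$I = - \frac{96}{625}.$$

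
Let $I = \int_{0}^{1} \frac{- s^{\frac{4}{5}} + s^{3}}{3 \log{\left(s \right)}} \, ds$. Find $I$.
$\log{\left(\frac{\sqrt[3]{60}}{3} \right)}$

Consider the one-parameter family: let $I(a) = \int_{0}^{1} \frac{s^{3} - s^{a}}{3 \log{\left(s \right)}} \, ds$.

Since $\dfrac{\partial}{\partial a}\,s^{a} = s^{a} \ln s$, the $\ln s$ in the denominator cancels and
$$\frac{dI}{da} = \int_{0}^{1} - \frac{1}{3} s^{a} \, ds = - \frac{1}{3} \left[\frac{s^{a+1}}{a+1}\right]_0^1 = - \frac{1}{3 a + 3}.$$

Integrating with respect to $a$ gives $I(a) = - \frac{\log{\left(a + 1 \right)}}{3} + \frac{2 \log{\left(2 \right)}}{3} + C$.

At $a = 3$ the integrand is identically $0$, so $I(3) = 0$. The closed form gives $0$, hence $C = 0$.

Setting $a = \frac{4}{5}$:
$$I = \log{\left(\frac{\sqrt[3]{60}}{3} \right)}.$$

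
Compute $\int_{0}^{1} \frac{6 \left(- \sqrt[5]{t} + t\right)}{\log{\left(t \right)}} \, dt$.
$\log{\left(\frac{15625}{729} \right)}$

Replace the exponent $1$ by a parameter $a$: let $I(a) = \int_{0}^{1} \frac{6 \left(- \sqrt[5]{t} + t^{a}\right)}{\log{\left(t \right)}} \, dt$.

Since $\dfrac{\partial}{\partial a}\,t^{a} = t^{a} \ln t$, the $\ln t$ in the denominator cancels and
$$\frac{dI}{da} = \int_{0}^{1} 6 t^{a} \, dt = 6 \left[\frac{t^{a+1}}{a+1}\right]_0^1 = \frac{6}{a + 1}.$$

Integrating with respect to $a$ gives $I(a) = \log{\left(\frac{15625 \left(a + 1\right)^{6}}{46656} \right)} + C$.

At $a = \frac{1}{5}$ the integrand is identically $0$, so $I(\frac{1}{5}) = 0$. The closed form gives $0$, hence $C = 0$.

Setting $a = 1$:
$$I = \log{\left(\frac{15625}{729} \right)}.$$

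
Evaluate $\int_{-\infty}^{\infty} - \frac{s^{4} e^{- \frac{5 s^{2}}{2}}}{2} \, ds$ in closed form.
$- \frac{3 \sqrt{10} \sqrt{\pi}}{250}$

Start from the elementary integral
$$J(a) = \int_{-\infty}^{\infty} - \frac{e^{- a s^{2}}}{2} \, ds = - \frac{\sqrt{\pi}}{2 \sqrt{a}}.$$

Differentiating under the integral sign brings down a factor of $(-s^2)$:
$$\frac{dJ}{da} = \int_{-\infty}^{\infty} \frac{s^{2} e^{- a s^{2}}}{2} \, ds = \frac{\sqrt{\pi}}{4 a^{\frac{3}{2}}}.$$

Repeating twice in total — each differentiation brings down another $(-s^2)$ — gives
$$\frac{d^{2}J}{da^{2}} = \int_{-\infty}^{\infty} - \frac{s^{4} e^{- a s^{2}}}{2} \, ds = - \frac{3 \sqrt{\pi}}{8 a^{\frac{5}{2}}},$$
and the integrand here is exactly the target integrand, so $I = - \frac{3 \sqrt{\pi}}{8 a^{\frac{5}{2}}}$.

Setting $a = \frac{5}{2}$:
$$I = - \frac{3 \sqrt{10} \sqrt{\pi}}{250}.$$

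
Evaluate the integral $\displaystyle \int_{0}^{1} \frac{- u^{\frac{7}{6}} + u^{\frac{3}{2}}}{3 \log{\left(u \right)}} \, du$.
$- \frac{\log{\left(13 \right)}}{3} + \frac{\log{\left(15 \right)}}{3}$

Introduce a parameter $a$ in the exponent: let $I(a) = \int_{0}^{1} \frac{u^{\frac{3}{2}} - u^{a}}{3 \log{\left(u \right)}} \, du$.

Since $\dfrac{\partial}{\partial a}\,u^{a} = u^{a} \ln u$, the $\ln u$ in the denominator cancels and
$$\frac{dI}{da} = \int_{0}^{1} - \frac{1}{3} u^{a} \, du = - \frac{1}{3} \left[\frac{u^{a+1}}{a+1}\right]_0^1 = - \frac{1}{3 a + 3}.$$

Integrating with respect to $a$ gives $I(a) = - \frac{\log{\left(a + 1 \right)}}{3} - \frac{\log{\left(2 \right)}}{3} + \frac{\log{\left(5 \right)}}{3} + C$.

At $a = \frac{3}{2}$ the integrand is identically $0$, so $I(\frac{3}{2}) = 0$. The closed form gives $0$, hence $C = 0$.

Setting $a = \frac{7}{6}$:
$$I = - \frac{\log{\left(13 \right)}}{3} + \frac{\log{\left(15 \right)}}{3}.$$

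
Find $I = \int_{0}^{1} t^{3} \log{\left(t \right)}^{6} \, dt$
$\frac{45}{1024}$

Start from the elementary integral
$$J(a) = \int_{0}^{1} t^{a} \, dt = \frac{1}{a + 1}.$$

Differentiating under the integral sign brings down a factor of $\ln t$:
$$\frac{dJ}{da} = \int_{0}^{1} t^{a} \log{\left(t \right)} \, dt = - \frac{1}{\left(a + 1\right)^{2}}.$$

Repeating $6$ times in total — each differentiation brings down another $\ln t$ — gives
$$\frac{d^{6}J}{da^{6}} = \int_{0}^{1} t^{a} \log{\left(t \right)}^{6} \, dt = \frac{720}{\left(a + 1\right)^{7}},$$
and the integrand here is exactly the target integrand, so $I = \frac{720}{\left(a + 1\right)^{7}}$.

Setting $a = 3$:
$$I = \frac{45}{1024}.$$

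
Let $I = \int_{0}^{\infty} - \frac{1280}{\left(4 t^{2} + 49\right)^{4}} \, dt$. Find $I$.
$- \frac{100 \pi}{823543}$

Recall the elementary integral
$$J(a) = \int_{0}^{\infty} - \frac{5}{a^{2} + t^{2}} \, dt = - \frac{5 \pi}{2 a}.$$

Differentiating under the integral sign with respect to $a$,
$$\frac{dJ}{da} = \int_{0}^{\infty} \frac{10 a}{\left(a^{2} + t^{2}\right)^{2}} \, dt = \frac{5 \pi}{2 a^{2}},$$
so $\int_{0}^{\infty} - \frac{5}{\left(a^{2} + t^{2}\right)^{2}} \, dt = - \frac{5 \pi}{4 a^{3}}$.

Repeating — each differentiation of $1/(t^2+a^2)^j$ produces $-2ja/(t^2+a^2)^{j+1}$ — and dividing through by $-2ja$ at each step yields, after $3$ differentiations in total,
$$\int_{0}^{\infty} - \frac{5}{\left(a^{2} + t^{2}\right)^{4}} \, dt = - \frac{25 \pi}{32 a^{7}}.$$

Setting $a = \frac{7}{2}$:
$$I = - \frac{100 \pi}{823543}.$$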